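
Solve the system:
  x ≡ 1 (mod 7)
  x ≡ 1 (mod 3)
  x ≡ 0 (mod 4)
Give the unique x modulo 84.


Moduli 7, 3, 4 are pairwise coprime; by CRT there is a unique solution modulo M = 7 · 3 · 4 = 84.
Solve pairwise, accumulating the modulus:
  Start with x ≡ 1 (mod 7).
  Combine with x ≡ 1 (mod 3): since gcd(7, 3) = 1, we get a unique residue mod 21.
    Write x = 1 + 7·t and substitute into x ≡ 1 (mod 3): 7·t ≡ 1 − 1 = 0 (mod 3).
    Reduce coefficients mod 3: 1·t ≡ 0 (mod 3).
    So t ≡ 0 (mod 3).
    Then x = 1 + 7·0 = 1, valid modulo lcm(7, 3) = 21: x ≡ 1 (mod 21).
  Combine with x ≡ 0 (mod 4): since gcd(21, 4) = 1, we get a unique residue mod 84.
    Write x = 1 + 21·t and substitute into x ≡ 0 (mod 4): 21·t ≡ 0 − 1 = -1 (mod 4).
    Reduce coefficients mod 4: 1·t ≡ 3 (mod 4).
    So t ≡ 3 (mod 4).
    Then x = 1 + 21·3 = 64, valid modulo lcm(21, 4) = 84: x ≡ 64 (mod 84).
Verify: 64 mod 7 = 1 ✓, 64 mod 3 = 1 ✓, 64 mod 4 = 0 ✓.

x ≡ 64 (mod 84).


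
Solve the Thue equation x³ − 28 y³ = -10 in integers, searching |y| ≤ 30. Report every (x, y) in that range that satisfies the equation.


The equation is x³ - 28y³ = -10. For fixed y, x³ = 28·y³ − 10, so a solution requires the RHS to be a perfect cube.
Strategy: iterate y from -30 to 30, compute RHS = 28·y³ − 10, and check whether it is a (positive or negative) perfect cube.
Check small values of y:
  y = 0: RHS = -10 is not a perfect cube.
  y = 1: RHS = 18 is not a perfect cube.
  y = -1: RHS = -38 is not a perfect cube.
  y = 2: RHS = 214 is not a perfect cube.
  y = -2: RHS = -234 is not a perfect cube.
  y = 3: RHS = 746 is not a perfect cube.
  y = -3: RHS = -766 is not a perfect cube.
Continuing the search up to |y| = 30 finds no solutions either.
No (x, y) in the scanned range satisfies the equation.

No integer solutions with |y| ≤ 30.


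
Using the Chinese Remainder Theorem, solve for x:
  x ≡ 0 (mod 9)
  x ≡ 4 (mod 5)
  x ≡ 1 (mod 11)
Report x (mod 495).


Moduli 9, 5, 11 are pairwise coprime; by CRT there is a unique solution modulo M = 9 · 5 · 11 = 495.
Solve pairwise, accumulating the modulus:
  Start with x ≡ 0 (mod 9).
  Combine with x ≡ 4 (mod 5): since gcd(9, 5) = 1, we get a unique residue mod 45.
    Write x = 0 + 9·t and substitute into x ≡ 4 (mod 5): 9·t ≡ 4 − 0 = 4 (mod 5).
    Reduce coefficients mod 5: 4·t ≡ 4 (mod 5).
    The inverse of 4 mod 5 is 4 (since 4·4 = 16 = 3·5 + 1), so t ≡ 4·4 = 16 ≡ 1 (mod 5).
    Then x = 0 + 9·1 = 9, valid modulo lcm(9, 5) = 45: x ≡ 9 (mod 45).
  Combine with x ≡ 1 (mod 11): since gcd(45, 11) = 1, we get a unique residue mod 495.
    Write x = 9 + 45·t and substitute into x ≡ 1 (mod 11): 45·t ≡ 1 − 9 = -8 (mod 11).
    Reduce coefficients mod 11: 1·t ≡ 3 (mod 11).
    So t ≡ 3 (mod 11).
    Then x = 9 + 45·3 = 144, valid modulo lcm(45, 11) = 495: x ≡ 144 (mod 495).
Verify: 144 mod 9 = 0 ✓, 144 mod 5 = 4 ✓, 144 mod 11 = 1 ✓.

x ≡ 144 (mod 495).


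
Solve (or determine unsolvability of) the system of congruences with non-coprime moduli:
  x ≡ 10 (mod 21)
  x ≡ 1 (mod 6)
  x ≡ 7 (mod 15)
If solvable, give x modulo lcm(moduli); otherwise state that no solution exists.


Moduli 21, 6, 15 are not pairwise coprime, so CRT works modulo lcm(m_i) when all pairwise compatibility conditions hold.
Pairwise compatibility: gcd(m_i, m_j) must divide a_i - a_j for every pair.
Merge one congruence at a time:
  Start: x ≡ 10 (mod 21).
  Combine with x ≡ 1 (mod 6): gcd(21, 6) = 3; 1 - 10 = -9, which IS divisible by 3, so compatible.
    Write x = 10 + 21·t and substitute into x ≡ 1 (mod 6): 21·t ≡ 1 − 10 = -9 (mod 6).
    Divide the congruence (and modulus) by g = 3: 7·t ≡ -3 (mod 2).
    Reduce coefficients mod 2: 1·t ≡ 1 (mod 2).
    So t ≡ 1 (mod 2).
    Then x = 10 + 21·1 = 31, valid modulo lcm(21, 6) = 42: x ≡ 31 (mod 42).
  Combine with x ≡ 7 (mod 15): gcd(42, 15) = 3; 7 - 31 = -24, which IS divisible by 3, so compatible.
    Write x = 31 + 42·t and substitute into x ≡ 7 (mod 15): 42·t ≡ 7 − 31 = -24 (mod 15).
    Divide the congruence (and modulus) by g = 3: 14·t ≡ -8 (mod 5).
    Reduce coefficients mod 5: 4·t ≡ 2 (mod 5).
    The inverse of 4 mod 5 is 4 (since 4·4 = 16 = 3·5 + 1), so t ≡ 4·2 = 8 ≡ 3 (mod 5).
    Then x = 31 + 42·3 = 157, valid modulo lcm(42, 15) = 210: x ≡ 157 (mod 210).
Verify: 157 mod 21 = 10, 157 mod 6 = 1, 157 mod 15 = 7.

x ≡ 157 (mod 210).


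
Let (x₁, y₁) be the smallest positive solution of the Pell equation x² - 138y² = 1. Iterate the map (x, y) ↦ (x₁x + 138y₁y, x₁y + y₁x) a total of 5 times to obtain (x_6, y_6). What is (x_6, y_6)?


Step 1: Find the fundamental solution (x₁, y₁) of x² - 138y² = 1.
  Expand √138 as a continued fraction. a₀ = ⌊√138⌋ = 11; iterate m_{k+1} = d_k·a_k − m_k, d_{k+1} = (138 − m_{k+1}²)/d_k, a_{k+1} = ⌊(a₀ + m_{k+1})/d_{k+1}⌋ (starting m₀ = 0, d₀ = 1), with convergents p_k = a_k·p_{k-1} + p_{k-2}, q_k = a_k·q_{k-1} + q_{k-2} (p₋₁ = 1, q₋₁ = 0):
  k = 0: a₀ = 11; p₀/q₀ = 11/1; p₀² − 138·q₀² = 121 − 138 = -17.
  k = 1: m = 11, d = 17, a = ⌊(11 + 11)/17⌋ = 1; p/q = (1·11 + 1)/(1·1 + 0) = 12/1; p² − 138·q² = 144 − 138 = 6.
  k = 2: m = 6, d = 6, a = ⌊(11 + 6)/6⌋ = 2; p/q = (2·12 + 11)/(2·1 + 1) = 35/3; p² − 138·q² = 1225 − 1242 = -17.
  k = 3: m = 6, d = 17, a = ⌊(11 + 6)/17⌋ = 1; p/q = (1·35 + 12)/(1·3 + 1) = 47/4; p² − 138·q² = 2209 − 2208 = 1.
  The first convergent with p² − 138·q² = 1 gives the fundamental solution (x₁, y₁) = (47, 4).
Step 2: Apply the recurrence (x_{n+1}, y_{n+1}) = (x₁x_n + 138y₁y_n, x₁y_n + y₁x_n) repeatedly.
  From (x_1, y_1) = (47, 4): x_2 = 47·47 + 138·4·4 = 4417; y_2 = 47·4 + 4·47 = 376.
  From (x_2, y_2) = (4417, 376): x_3 = 47·4417 + 138·4·376 = 415151; y_3 = 47·376 + 4·4417 = 35340.
  From (x_3, y_3) = (415151, 35340): x_4 = 47·415151 + 138·4·35340 = 39019777; y_4 = 47·35340 + 4·415151 = 3321584.
  From (x_4, y_4) = (39019777, 3321584): x_5 = 47·39019777 + 138·4·3321584 = 3667443887; y_5 = 47·3321584 + 4·39019777 = 312193556.
  From (x_5, y_5) = (3667443887, 312193556): x_6 = 47·3667443887 + 138·4·312193556 = 344700705601; y_6 = 47·312193556 + 4·3667443887 = 29342872680.
Step 3: Verify x_6² - 138·y_6² = 118818576441827272771201 - 118818576441827272771200 = 1 (should be 1). ✓

(x_1, y_1) = (47, 4); (x_6, y_6) = (344700705601, 29342872680).


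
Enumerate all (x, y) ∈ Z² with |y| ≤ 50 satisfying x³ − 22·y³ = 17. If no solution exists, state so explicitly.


The equation is x³ - 22y³ = 17. For fixed y, x³ = 22·y³ + 17, so a solution requires the RHS to be a perfect cube.
Strategy: iterate y from -50 to 50, compute RHS = 22·y³ + 17, and check whether it is a (positive or negative) perfect cube.
Check small values of y:
  y = 0: RHS = 17 is not a perfect cube.
  y = 1: RHS = 39 is not a perfect cube.
  y = -1: RHS = -5 is not a perfect cube.
  y = 2: RHS = 193 is not a perfect cube.
  y = -2: RHS = -159 is not a perfect cube.
  y = 3: RHS = 611 is not a perfect cube.
  y = -3: RHS = -577 is not a perfect cube.
Continuing the search up to |y| = 50 finds no solutions either.
No (x, y) in the scanned range satisfies the equation.

No integer solutions with |y| ≤ 50.


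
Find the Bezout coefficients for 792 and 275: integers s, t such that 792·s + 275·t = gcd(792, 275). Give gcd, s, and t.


Euclidean algorithm on (792, 275) — divide until remainder is 0:
  792 = 2 · 275 + 242
  275 = 1 · 242 + 33
  242 = 7 · 33 + 11
  33 = 3 · 11 + 0
gcd(792, 275) = 11.
Track Bezout coefficients alongside the remainders: start with r₀ = 792 = a·1 + b·0 (s = 1, t = 0) and r₁ = 275 = a·0 + b·1 (s = 0, t = 1); each new remainder r_{k+1} = r_{k-1} − q_k·r_k inherits s_{k+1} = s_{k-1} − q_k·s_k, t_{k+1} = t_{k-1} − q_k·t_k, so r_k = a·s_k + b·t_k at every step:
  q = 2: r = 242, s = 1 − 2·0 = 1, t = 0 − 2·1 = -2  (check: 792·1 + 275·(-2) = 242)
  q = 1: r = 33, s = 0 − 1·1 = -1, t = 1 − 1·(-2) = 3  (check: 792·(-1) + 275·3 = 33)
  q = 7: r = 11, s = 1 − 7·(-1) = 8, t = -2 − 7·3 = -23  (check: 792·8 + 275·(-23) = 11)
The row with r = 11 (the gcd) gives the Bezout coefficients s = 8, t = -23.
Result: 792 · (8) + 275 · (-23) = 11.

gcd(792, 275) = 11; s = 8, t = -23 (check: 792·8 + 275·(-23) = 11).


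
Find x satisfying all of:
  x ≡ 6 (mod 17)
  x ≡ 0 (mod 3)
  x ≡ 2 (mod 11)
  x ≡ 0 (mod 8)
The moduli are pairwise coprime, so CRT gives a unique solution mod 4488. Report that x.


Product of moduli M = 17 · 3 · 11 · 8 = 4488.
Merge one congruence at a time:
  Start: x ≡ 6 (mod 17).
  Combine with x ≡ 0 (mod 3); new modulus lcm = 51.
    Write x = 6 + 17·t and substitute into x ≡ 0 (mod 3): 17·t ≡ 0 − 6 = -6 (mod 3).
    Reduce coefficients mod 3: 2·t ≡ 0 (mod 3).
    The inverse of 2 mod 3 is 2 (since 2·2 = 4 = 1·3 + 1), so t ≡ 2·0 = 0 ≡ 0 (mod 3).
    Then x = 6 + 17·0 = 6, valid modulo lcm(17, 3) = 51: x ≡ 6 (mod 51).
  Combine with x ≡ 2 (mod 11); new modulus lcm = 561.
    Write x = 6 + 51·t and substitute into x ≡ 2 (mod 11): 51·t ≡ 2 − 6 = -4 (mod 11).
    Reduce coefficients mod 11: 7·t ≡ 7 (mod 11).
    The inverse of 7 mod 11 is 8 (since 7·8 = 56 = 5·11 + 1), so t ≡ 8·7 = 56 ≡ 1 (mod 11).
    Then x = 6 + 51·1 = 57, valid modulo lcm(51, 11) = 561: x ≡ 57 (mod 561).
  Combine with x ≡ 0 (mod 8); new modulus lcm = 4488.
    Write x = 57 + 561·t and substitute into x ≡ 0 (mod 8): 561·t ≡ 0 − 57 = -57 (mod 8).
    Reduce coefficients mod 8: 1·t ≡ 7 (mod 8).
    So t ≡ 7 (mod 8).
    Then x = 57 + 561·7 = 3984, valid modulo lcm(561, 8) = 4488: x ≡ 3984 (mod 4488).
Verify against each original: 3984 mod 17 = 6, 3984 mod 3 = 0, 3984 mod 11 = 2, 3984 mod 8 = 0.

x ≡ 3984 (mod 4488).


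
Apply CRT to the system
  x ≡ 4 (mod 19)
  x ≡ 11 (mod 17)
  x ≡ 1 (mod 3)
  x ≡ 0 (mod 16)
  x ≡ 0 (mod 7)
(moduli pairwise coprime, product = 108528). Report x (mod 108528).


Product of moduli M = 19 · 17 · 3 · 16 · 7 = 108528.
Merge one congruence at a time:
  Start: x ≡ 4 (mod 19).
  Combine with x ≡ 11 (mod 17); new modulus lcm = 323.
    Write x = 4 + 19·t and substitute into x ≡ 11 (mod 17): 19·t ≡ 11 − 4 = 7 (mod 17).
    Reduce coefficients mod 17: 2·t ≡ 7 (mod 17).
    The inverse of 2 mod 17 is 9 (since 2·9 = 18 = 1·17 + 1), so t ≡ 9·7 = 63 ≡ 12 (mod 17).
    Then x = 4 + 19·12 = 232, valid modulo lcm(19, 17) = 323: x ≡ 232 (mod 323).
  Combine with x ≡ 1 (mod 3); new modulus lcm = 969.
    Write x = 232 + 323·t and substitute into x ≡ 1 (mod 3): 323·t ≡ 1 − 232 = -231 (mod 3).
    Reduce coefficients mod 3: 2·t ≡ 0 (mod 3).
    The inverse of 2 mod 3 is 2 (since 2·2 = 4 = 1·3 + 1), so t ≡ 2·0 = 0 ≡ 0 (mod 3).
    Then x = 232 + 323·0 = 232, valid modulo lcm(323, 3) = 969: x ≡ 232 (mod 969).
  Combine with x ≡ 0 (mod 16); new modulus lcm = 15504.
    Write x = 232 + 969·t and substitute into x ≡ 0 (mod 16): 969·t ≡ 0 − 232 = -232 (mod 16).
    Reduce coefficients mod 16: 9·t ≡ 8 (mod 16).
    The inverse of 9 mod 16 is 9 (since 9·9 = 81 = 5·16 + 1), so t ≡ 9·8 = 72 ≡ 8 (mod 16).
    Then x = 232 + 969·8 = 7984, valid modulo lcm(969, 16) = 15504: x ≡ 7984 (mod 15504).
  Combine with x ≡ 0 (mod 7); new modulus lcm = 108528.
    Write x = 7984 + 15504·t and substitute into x ≡ 0 (mod 7): 15504·t ≡ 0 − 7984 = -7984 (mod 7).
    Reduce coefficients mod 7: 6·t ≡ 3 (mod 7).
    The inverse of 6 mod 7 is 6 (since 6·6 = 36 = 5·7 + 1), so t ≡ 6·3 = 18 ≡ 4 (mod 7).
    Then x = 7984 + 15504·4 = 70000, valid modulo lcm(15504, 7) = 108528: x ≡ 70000 (mod 108528).
Verify against each original: 70000 mod 19 = 4, 70000 mod 17 = 11, 70000 mod 3 = 1, 70000 mod 16 = 0, 70000 mod 7 = 0.

x ≡ 70000 (mod 108528).


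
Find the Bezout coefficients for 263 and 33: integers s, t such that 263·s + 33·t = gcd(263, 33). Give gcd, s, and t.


Euclidean algorithm on (263, 33) — divide until remainder is 0:
  263 = 7 · 33 + 32
  33 = 1 · 32 + 1
  32 = 32 · 1 + 0
gcd(263, 33) = 1.
Track Bezout coefficients alongside the remainders: start with r₀ = 263 = a·1 + b·0 (s = 1, t = 0) and r₁ = 33 = a·0 + b·1 (s = 0, t = 1); each new remainder r_{k+1} = r_{k-1} − q_k·r_k inherits s_{k+1} = s_{k-1} − q_k·s_k, t_{k+1} = t_{k-1} − q_k·t_k, so r_k = a·s_k + b·t_k at every step:
  q = 7: r = 32, s = 1 − 7·0 = 1, t = 0 − 7·1 = -7  (check: 263·1 + 33·(-7) = 32)
  q = 1: r = 1, s = 0 − 1·1 = -1, t = 1 − 1·(-7) = 8  (check: 263·(-1) + 33·8 = 1)
The row with r = 1 (the gcd) gives the Bezout coefficients s = -1, t = 8.
Result: 263 · (-1) + 33 · (8) = 1.

gcd(263, 33) = 1; s = -1, t = 8 (check: 263·(-1) + 33·8 = 1).


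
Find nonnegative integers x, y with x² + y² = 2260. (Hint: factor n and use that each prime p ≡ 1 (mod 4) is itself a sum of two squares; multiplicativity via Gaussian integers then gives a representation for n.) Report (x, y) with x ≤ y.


Step 1: Factor n = 2260 = 2^2 · 5 · 113.
Step 2: Check the mod-4 condition on each prime factor: 2 = 2 (special); 5 ≡ 1 (mod 4), exponent 1; 113 ≡ 1 (mod 4), exponent 1.
All primes ≡ 3 (mod 4) appear to even exponent (or don't appear), so by the two-squares theorem n IS expressible as a sum of two squares.
Step 3: Build a representation. Group n = k² · m with k = 2 and m = 5 · 113 = 565 (a product of primes ≡ 1 (mod 4)); a representation of m scales to one of n via (k·x)² + (k·y)² = k²(x² + y²). Each prime p ≡ 1 (mod 4) is itself a sum of two squares; find a² by testing p − a² for a perfect square:
  5: 5 − 1² = 4 = 2² ⇒ 5 = 1² + 2².
  113: 113 − 1² = 112, 113 − 2² = 109, 113 − 3² = 104, 113 − 4² = 97, 113 − 5² = 88, 113 − 6² = 77, 113 − 7² = 64 = 8² ⇒ 113 = 7² + 8².
  Combine using the Brahmagupta–Fibonacci identity (a² + b²)(c² + d²) = (ac − bd)² + (ad + bc)² = (ac + bd)² + (ad − bc)²:
  5 · 113 = 565: from (1² + 2²)(7² + 8²), take (1·7 − 2·8, 1·8 + 2·7) = (7 − 16, 8 + 14) = (-9, 22); dropping signs (only squares matter) gives (9, 22); check 9² + 22² = 81 + 484 = 565 ✓.
  Scale by k = 2: (2·9, 2·22) = (18, 44).
Step 4: Order so x ≤ y and verify: 18² + 44² = 324 + 1936 = 2260 = n. ✓

n = 2260 = 18² + 44² (one valid representation with x ≤ y).


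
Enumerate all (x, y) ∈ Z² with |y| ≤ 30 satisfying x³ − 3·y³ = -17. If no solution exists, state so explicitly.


The equation is x³ - 3y³ = -17. For fixed y, x³ = 3·y³ − 17, so a solution requires the RHS to be a perfect cube.
Strategy: iterate y from -30 to 30, compute RHS = 3·y³ − 17, and check whether it is a (positive or negative) perfect cube.
Check small values of y:
  y = 0: RHS = -17 is not a perfect cube.
  y = 1: RHS = -14 is not a perfect cube.
  y = -1: RHS = -20 is not a perfect cube.
  y = 2: RHS = 7 is not a perfect cube.
  y = -2: RHS = -41 is not a perfect cube.
  y = 3: RHS = 64 = (4)³ ⇒ x = 4 works.
  y = -3: RHS = -98 is not a perfect cube.
Continuing the search up to |y| = 30 finds no further solutions beyond those listed.
Collected solutions: (4, 3).

Solutions (with |y| ≤ 30): (4, 3).


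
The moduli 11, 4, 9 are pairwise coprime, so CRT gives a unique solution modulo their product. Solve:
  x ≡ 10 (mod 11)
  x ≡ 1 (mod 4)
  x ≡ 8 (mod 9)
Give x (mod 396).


Moduli 11, 4, 9 are pairwise coprime; by CRT there is a unique solution modulo M = 11 · 4 · 9 = 396.
Solve pairwise, accumulating the modulus:
  Start with x ≡ 10 (mod 11).
  Combine with x ≡ 1 (mod 4): since gcd(11, 4) = 1, we get a unique residue mod 44.
    Write x = 10 + 11·t and substitute into x ≡ 1 (mod 4): 11·t ≡ 1 − 10 = -9 (mod 4).
    Reduce coefficients mod 4: 3·t ≡ 3 (mod 4).
    The inverse of 3 mod 4 is 3 (since 3·3 = 9 = 2·4 + 1), so t ≡ 3·3 = 9 ≡ 1 (mod 4).
    Then x = 10 + 11·1 = 21, valid modulo lcm(11, 4) = 44: x ≡ 21 (mod 44).
  Combine with x ≡ 8 (mod 9): since gcd(44, 9) = 1, we get a unique residue mod 396.
    Write x = 21 + 44·t and substitute into x ≡ 8 (mod 9): 44·t ≡ 8 − 21 = -13 (mod 9).
    Reduce coefficients mod 9: 8·t ≡ 5 (mod 9).
    The inverse of 8 mod 9 is 8 (since 8·8 = 64 = 7·9 + 1), so t ≡ 8·5 = 40 ≡ 4 (mod 9).
    Then x = 21 + 44·4 = 197, valid modulo lcm(44, 9) = 396: x ≡ 197 (mod 396).
Verify: 197 mod 11 = 10 ✓, 197 mod 4 = 1 ✓, 197 mod 9 = 8 ✓.

x ≡ 197 (mod 396).


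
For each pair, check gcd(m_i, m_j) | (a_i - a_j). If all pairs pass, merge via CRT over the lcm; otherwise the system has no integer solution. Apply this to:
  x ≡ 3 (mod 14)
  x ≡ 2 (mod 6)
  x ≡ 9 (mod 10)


Moduli 14, 6, 10 are not pairwise coprime, so CRT works modulo lcm(m_i) when all pairwise compatibility conditions hold.
Pairwise compatibility: gcd(m_i, m_j) must divide a_i - a_j for every pair.
Merge one congruence at a time:
  Start: x ≡ 3 (mod 14).
  Combine with x ≡ 2 (mod 6): gcd(14, 6) = 2, and 2 - 3 = -1 is NOT divisible by 2.
    ⇒ system is inconsistent (no integer solution).

No solution (the system is inconsistent).


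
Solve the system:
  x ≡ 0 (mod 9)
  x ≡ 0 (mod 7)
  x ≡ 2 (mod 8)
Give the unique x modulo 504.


Moduli 9, 7, 8 are pairwise coprime; by CRT there is a unique solution modulo M = 9 · 7 · 8 = 504.
Solve pairwise, accumulating the modulus:
  Start with x ≡ 0 (mod 9).
  Combine with x ≡ 0 (mod 7): since gcd(9, 7) = 1, we get a unique residue mod 63.
    Write x = 0 + 9·t and substitute into x ≡ 0 (mod 7): 9·t ≡ 0 − 0 = 0 (mod 7).
    Reduce coefficients mod 7: 2·t ≡ 0 (mod 7).
    The inverse of 2 mod 7 is 4 (since 2·4 = 8 = 1·7 + 1), so t ≡ 4·0 = 0 ≡ 0 (mod 7).
    Then x = 0 + 9·0 = 0, valid modulo lcm(9, 7) = 63: x ≡ 0 (mod 63).
  Combine with x ≡ 2 (mod 8): since gcd(63, 8) = 1, we get a unique residue mod 504.
    Write x = 0 + 63·t and substitute into x ≡ 2 (mod 8): 63·t ≡ 2 − 0 = 2 (mod 8).
    Reduce coefficients mod 8: 7·t ≡ 2 (mod 8).
    The inverse of 7 mod 8 is 7 (since 7·7 = 49 = 6·8 + 1), so t ≡ 7·2 = 14 ≡ 6 (mod 8).
    Then x = 0 + 63·6 = 378, valid modulo lcm(63, 8) = 504: x ≡ 378 (mod 504).
Verify: 378 mod 9 = 0 ✓, 378 mod 7 = 0 ✓, 378 mod 8 = 2 ✓.

x ≡ 378 (mod 504).


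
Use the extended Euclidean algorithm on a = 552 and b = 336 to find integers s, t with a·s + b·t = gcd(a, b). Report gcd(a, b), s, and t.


Euclidean algorithm on (552, 336) — divide until remainder is 0:
  552 = 1 · 336 + 216
  336 = 1 · 216 + 120
  216 = 1 · 120 + 96
  120 = 1 · 96 + 24
  96 = 4 · 24 + 0
gcd(552, 336) = 24.
Track Bezout coefficients alongside the remainders: start with r₀ = 552 = a·1 + b·0 (s = 1, t = 0) and r₁ = 336 = a·0 + b·1 (s = 0, t = 1); each new remainder r_{k+1} = r_{k-1} − q_k·r_k inherits s_{k+1} = s_{k-1} − q_k·s_k, t_{k+1} = t_{k-1} − q_k·t_k, so r_k = a·s_k + b·t_k at every step:
  q = 1: r = 216, s = 1 − 1·0 = 1, t = 0 − 1·1 = -1  (check: 552·1 + 336·(-1) = 216)
  q = 1: r = 120, s = 0 − 1·1 = -1, t = 1 − 1·(-1) = 2  (check: 552·(-1) + 336·2 = 120)
  q = 1: r = 96, s = 1 − 1·(-1) = 2, t = -1 − 1·2 = -3  (check: 552·2 + 336·(-3) = 96)
  q = 1: r = 24, s = -1 − 1·2 = -3, t = 2 − 1·(-3) = 5  (check: 552·(-3) + 336·5 = 24)
The row with r = 24 (the gcd) gives the Bezout coefficients s = -3, t = 5.
Result: 552 · (-3) + 336 · (5) = 24.

gcd(552, 336) = 24; s = -3, t = 5 (check: 552·(-3) + 336·5 = 24).


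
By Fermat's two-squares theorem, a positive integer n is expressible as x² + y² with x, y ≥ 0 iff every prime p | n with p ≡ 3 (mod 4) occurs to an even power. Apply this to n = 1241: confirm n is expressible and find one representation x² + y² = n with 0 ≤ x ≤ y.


Step 1: Factor n = 1241 = 17 · 73.
Step 2: Check the mod-4 condition on each prime factor: 17 ≡ 1 (mod 4), exponent 1; 73 ≡ 1 (mod 4), exponent 1.
All primes ≡ 3 (mod 4) appear to even exponent (or don't appear), so by the two-squares theorem n IS expressible as a sum of two squares.
Step 3: Build a representation. Here n = 17 · 73 is a product of primes ≡ 1 (mod 4). Each prime p ≡ 1 (mod 4) is itself a sum of two squares; find a² by testing p − a² for a perfect square:
  17: 17 − 1² = 16 = 4² ⇒ 17 = 1² + 4².
  73: 73 − 1² = 72, 73 − 2² = 69, 73 − 3² = 64 = 8² ⇒ 73 = 3² + 8².
  Combine using the Brahmagupta–Fibonacci identity (a² + b²)(c² + d²) = (ac − bd)² + (ad + bc)² = (ac + bd)² + (ad − bc)²:
  17 · 73 = 1241: from (1² + 4²)(3² + 8²), take (1·3 − 4·8, 1·8 + 4·3) = (3 − 32, 8 + 12) = (-29, 20); dropping signs (only squares matter) gives (29, 20); check 29² + 20² = 841 + 400 = 1241 ✓.
Step 4: Order so x ≤ y and verify: 20² + 29² = 400 + 841 = 1241 = n. ✓

n = 1241 = 20² + 29² (one valid representation with x ≤ y).


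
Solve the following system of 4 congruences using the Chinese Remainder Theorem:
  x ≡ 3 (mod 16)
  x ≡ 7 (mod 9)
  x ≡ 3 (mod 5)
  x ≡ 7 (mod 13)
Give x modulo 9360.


Product of moduli M = 16 · 9 · 5 · 13 = 9360.
Merge one congruence at a time:
  Start: x ≡ 3 (mod 16).
  Combine with x ≡ 7 (mod 9); new modulus lcm = 144.
    Write x = 3 + 16·t and substitute into x ≡ 7 (mod 9): 16·t ≡ 7 − 3 = 4 (mod 9).
    Reduce coefficients mod 9: 7·t ≡ 4 (mod 9).
    The inverse of 7 mod 9 is 4 (since 7·4 = 28 = 3·9 + 1), so t ≡ 4·4 = 16 ≡ 7 (mod 9).
    Then x = 3 + 16·7 = 115, valid modulo lcm(16, 9) = 144: x ≡ 115 (mod 144).
  Combine with x ≡ 3 (mod 5); new modulus lcm = 720.
    Write x = 115 + 144·t and substitute into x ≡ 3 (mod 5): 144·t ≡ 3 − 115 = -112 (mod 5).
    Reduce coefficients mod 5: 4·t ≡ 3 (mod 5).
    The inverse of 4 mod 5 is 4 (since 4·4 = 16 = 3·5 + 1), so t ≡ 4·3 = 12 ≡ 2 (mod 5).
    Then x = 115 + 144·2 = 403, valid modulo lcm(144, 5) = 720: x ≡ 403 (mod 720).
  Combine with x ≡ 7 (mod 13); new modulus lcm = 9360.
    Write x = 403 + 720·t and substitute into x ≡ 7 (mod 13): 720·t ≡ 7 − 403 = -396 (mod 13).
    Reduce coefficients mod 13: 5·t ≡ 7 (mod 13).
    The inverse of 5 mod 13 is 8 (since 5·8 = 40 = 3·13 + 1), so t ≡ 8·7 = 56 ≡ 4 (mod 13).
    Then x = 403 + 720·4 = 3283, valid modulo lcm(720, 13) = 9360: x ≡ 3283 (mod 9360).
Verify against each original: 3283 mod 16 = 3, 3283 mod 9 = 7, 3283 mod 5 = 3, 3283 mod 13 = 7.

x ≡ 3283 (mod 9360).


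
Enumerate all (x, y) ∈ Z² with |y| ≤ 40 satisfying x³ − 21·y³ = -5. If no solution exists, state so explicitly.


The equation is x³ - 21y³ = -5. For fixed y, x³ = 21·y³ − 5, so a solution requires the RHS to be a perfect cube.
Strategy: iterate y from -40 to 40, compute RHS = 21·y³ − 5, and check whether it is a (positive or negative) perfect cube.
Check small values of y:
  y = 0: RHS = -5 is not a perfect cube.
  y = 1: RHS = 16 is not a perfect cube.
  y = -1: RHS = -26 is not a perfect cube.
  y = 2: RHS = 163 is not a perfect cube.
  y = -2: RHS = -173 is not a perfect cube.
  y = 3: RHS = 562 is not a perfect cube.
  y = -3: RHS = -572 is not a perfect cube.
Continuing the search up to |y| = 40 finds no solutions either.
No (x, y) in the scanned range satisfies the equation.

No integer solutions with |y| ≤ 40.


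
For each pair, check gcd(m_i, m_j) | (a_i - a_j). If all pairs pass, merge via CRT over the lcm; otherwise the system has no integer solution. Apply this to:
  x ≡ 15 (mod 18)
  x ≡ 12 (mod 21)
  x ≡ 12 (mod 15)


Moduli 18, 21, 15 are not pairwise coprime, so CRT works modulo lcm(m_i) when all pairwise compatibility conditions hold.
Pairwise compatibility: gcd(m_i, m_j) must divide a_i - a_j for every pair.
Merge one congruence at a time:
  Start: x ≡ 15 (mod 18).
  Combine with x ≡ 12 (mod 21): gcd(18, 21) = 3; 12 - 15 = -3, which IS divisible by 3, so compatible.
    Write x = 15 + 18·t and substitute into x ≡ 12 (mod 21): 18·t ≡ 12 − 15 = -3 (mod 21).
    Divide the congruence (and modulus) by g = 3: 6·t ≡ -1 (mod 7).
    Reduce coefficients mod 7: 6·t ≡ 6 (mod 7).
    The inverse of 6 mod 7 is 6 (since 6·6 = 36 = 5·7 + 1), so t ≡ 6·6 = 36 ≡ 1 (mod 7).
    Then x = 15 + 18·1 = 33, valid modulo lcm(18, 21) = 126: x ≡ 33 (mod 126).
  Combine with x ≡ 12 (mod 15): gcd(126, 15) = 3; 12 - 33 = -21, which IS divisible by 3, so compatible.
    Write x = 33 + 126·t and substitute into x ≡ 12 (mod 15): 126·t ≡ 12 − 33 = -21 (mod 15).
    Divide the congruence (and modulus) by g = 3: 42·t ≡ -7 (mod 5).
    Reduce coefficients mod 5: 2·t ≡ 3 (mod 5).
    The inverse of 2 mod 5 is 3 (since 2·3 = 6 = 1·5 + 1), so t ≡ 3·3 = 9 ≡ 4 (mod 5).
    Then x = 33 + 126·4 = 537, valid modulo lcm(126, 15) = 630: x ≡ 537 (mod 630).
Verify: 537 mod 18 = 15, 537 mod 21 = 12, 537 mod 15 = 12.

x ≡ 537 (mod 630).


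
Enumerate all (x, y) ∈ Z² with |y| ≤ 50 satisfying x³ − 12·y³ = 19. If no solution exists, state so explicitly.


The equation is x³ - 12y³ = 19. For fixed y, x³ = 12·y³ + 19, so a solution requires the RHS to be a perfect cube.
Strategy: iterate y from -50 to 50, compute RHS = 12·y³ + 19, and check whether it is a (positive or negative) perfect cube.
Check small values of y:
  y = 0: RHS = 19 is not a perfect cube.
  y = 1: RHS = 31 is not a perfect cube.
  y = -1: RHS = 7 is not a perfect cube.
  y = 2: RHS = 115 is not a perfect cube.
  y = -2: RHS = -77 is not a perfect cube.
  y = 3: RHS = 343 = (7)³ ⇒ x = 7 works.
  y = -3: RHS = -305 is not a perfect cube.
Continuing the search up to |y| = 50 finds no further solutions beyond those listed.
Collected solutions: (7, 3).

Solutions (with |y| ≤ 50): (7, 3).


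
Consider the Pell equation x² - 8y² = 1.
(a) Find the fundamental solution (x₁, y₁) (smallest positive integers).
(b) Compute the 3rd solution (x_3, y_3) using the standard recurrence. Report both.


Step 1: Find the fundamental solution (x₁, y₁) of x² - 8y² = 1.
  Expand √8 as a continued fraction. a₀ = ⌊√8⌋ = 2; iterate m_{k+1} = d_k·a_k − m_k, d_{k+1} = (8 − m_{k+1}²)/d_k, a_{k+1} = ⌊(a₀ + m_{k+1})/d_{k+1}⌋ (starting m₀ = 0, d₀ = 1), with convergents p_k = a_k·p_{k-1} + p_{k-2}, q_k = a_k·q_{k-1} + q_{k-2} (p₋₁ = 1, q₋₁ = 0):
  k = 0: a₀ = 2; p₀/q₀ = 2/1; p₀² − 8·q₀² = 4 − 8 = -4.
  k = 1: m = 2, d = 4, a = ⌊(2 + 2)/4⌋ = 1; p/q = (1·2 + 1)/(1·1 + 0) = 3/1; p² − 8·q² = 9 − 8 = 1.
  The first convergent with p² − 8·q² = 1 gives the fundamental solution (x₁, y₁) = (3, 1).
Step 2: Apply the recurrence (x_{n+1}, y_{n+1}) = (x₁x_n + 8y₁y_n, x₁y_n + y₁x_n) repeatedly.
  From (x_1, y_1) = (3, 1): x_2 = 3·3 + 8·1·1 = 17; y_2 = 3·1 + 1·3 = 6.
  From (x_2, y_2) = (17, 6): x_3 = 3·17 + 8·1·6 = 99; y_3 = 3·6 + 1·17 = 35.
Step 3: Verify x_3² - 8·y_3² = 9801 - 9800 = 1 (should be 1). ✓

(x_1, y_1) = (3, 1); (x_3, y_3) = (99, 35).


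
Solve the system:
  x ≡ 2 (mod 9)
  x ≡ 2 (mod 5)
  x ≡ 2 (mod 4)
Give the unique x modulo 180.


Moduli 9, 5, 4 are pairwise coprime; by CRT there is a unique solution modulo M = 9 · 5 · 4 = 180.
Solve pairwise, accumulating the modulus:
  Start with x ≡ 2 (mod 9).
  Combine with x ≡ 2 (mod 5): since gcd(9, 5) = 1, we get a unique residue mod 45.
    Write x = 2 + 9·t and substitute into x ≡ 2 (mod 5): 9·t ≡ 2 − 2 = 0 (mod 5).
    Reduce coefficients mod 5: 4·t ≡ 0 (mod 5).
    The inverse of 4 mod 5 is 4 (since 4·4 = 16 = 3·5 + 1), so t ≡ 4·0 = 0 ≡ 0 (mod 5).
    Then x = 2 + 9·0 = 2, valid modulo lcm(9, 5) = 45: x ≡ 2 (mod 45).
  Combine with x ≡ 2 (mod 4): since gcd(45, 4) = 1, we get a unique residue mod 180.
    Write x = 2 + 45·t and substitute into x ≡ 2 (mod 4): 45·t ≡ 2 − 2 = 0 (mod 4).
    Reduce coefficients mod 4: 1·t ≡ 0 (mod 4).
    So t ≡ 0 (mod 4).
    Then x = 2 + 45·0 = 2, valid modulo lcm(45, 4) = 180: x ≡ 2 (mod 180).
Verify: 2 mod 9 = 2 ✓, 2 mod 5 = 2 ✓, 2 mod 4 = 2 ✓.

x ≡ 2 (mod 180).


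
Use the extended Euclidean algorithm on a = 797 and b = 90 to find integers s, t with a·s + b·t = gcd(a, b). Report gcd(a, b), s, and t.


Euclidean algorithm on (797, 90) — divide until remainder is 0:
  797 = 8 · 90 + 77
  90 = 1 · 77 + 13
  77 = 5 · 13 + 12
  13 = 1 · 12 + 1
  12 = 12 · 1 + 0
gcd(797, 90) = 1.
Track Bezout coefficients alongside the remainders: start with r₀ = 797 = a·1 + b·0 (s = 1, t = 0) and r₁ = 90 = a·0 + b·1 (s = 0, t = 1); each new remainder r_{k+1} = r_{k-1} − q_k·r_k inherits s_{k+1} = s_{k-1} − q_k·s_k, t_{k+1} = t_{k-1} − q_k·t_k, so r_k = a·s_k + b·t_k at every step:
  q = 8: r = 77, s = 1 − 8·0 = 1, t = 0 − 8·1 = -8  (check: 797·1 + 90·(-8) = 77)
  q = 1: r = 13, s = 0 − 1·1 = -1, t = 1 − 1·(-8) = 9  (check: 797·(-1) + 90·9 = 13)
  q = 5: r = 12, s = 1 − 5·(-1) = 6, t = -8 − 5·9 = -53  (check: 797·6 + 90·(-53) = 12)
  q = 1: r = 1, s = -1 − 1·6 = -7, t = 9 − 1·(-53) = 62  (check: 797·(-7) + 90·62 = 1)
The row with r = 1 (the gcd) gives the Bezout coefficients s = -7, t = 62.
Result: 797 · (-7) + 90 · (62) = 1.

gcd(797, 90) = 1; s = -7, t = 62 (check: 797·(-7) + 90·62 = 1).


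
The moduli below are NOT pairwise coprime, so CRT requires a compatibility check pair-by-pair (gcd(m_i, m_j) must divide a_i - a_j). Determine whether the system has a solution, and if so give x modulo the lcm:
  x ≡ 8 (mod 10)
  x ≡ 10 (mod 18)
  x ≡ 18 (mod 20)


Moduli 10, 18, 20 are not pairwise coprime, so CRT works modulo lcm(m_i) when all pairwise compatibility conditions hold.
Pairwise compatibility: gcd(m_i, m_j) must divide a_i - a_j for every pair.
Merge one congruence at a time:
  Start: x ≡ 8 (mod 10).
  Combine with x ≡ 10 (mod 18): gcd(10, 18) = 2; 10 - 8 = 2, which IS divisible by 2, so compatible.
    Write x = 8 + 10·t and substitute into x ≡ 10 (mod 18): 10·t ≡ 10 − 8 = 2 (mod 18).
    Divide the congruence (and modulus) by g = 2: 5·t ≡ 1 (mod 9).
    The inverse of 5 mod 9 is 2 (since 5·2 = 10 = 1·9 + 1), so t ≡ 2·1 = 2 ≡ 2 (mod 9).
    Then x = 8 + 10·2 = 28, valid modulo lcm(10, 18) = 90: x ≡ 28 (mod 90).
  Combine with x ≡ 18 (mod 20): gcd(90, 20) = 10; 18 - 28 = -10, which IS divisible by 10, so compatible.
    Write x = 28 + 90·t and substitute into x ≡ 18 (mod 20): 90·t ≡ 18 − 28 = -10 (mod 20).
    Divide the congruence (and modulus) by g = 10: 9·t ≡ -1 (mod 2).
    Reduce coefficients mod 2: 1·t ≡ 1 (mod 2).
    So t ≡ 1 (mod 2).
    Then x = 28 + 90·1 = 118, valid modulo lcm(90, 20) = 180: x ≡ 118 (mod 180).
Verify: 118 mod 10 = 8, 118 mod 18 = 10, 118 mod 20 = 18.

x ≡ 118 (mod 180).


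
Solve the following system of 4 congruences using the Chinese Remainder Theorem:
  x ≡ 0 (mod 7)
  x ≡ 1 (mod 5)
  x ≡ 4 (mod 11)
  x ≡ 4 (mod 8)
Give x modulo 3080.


Product of moduli M = 7 · 5 · 11 · 8 = 3080.
Merge one congruence at a time:
  Start: x ≡ 0 (mod 7).
  Combine with x ≡ 1 (mod 5); new modulus lcm = 35.
    Write x = 0 + 7·t and substitute into x ≡ 1 (mod 5): 7·t ≡ 1 − 0 = 1 (mod 5).
    Reduce coefficients mod 5: 2·t ≡ 1 (mod 5).
    The inverse of 2 mod 5 is 3 (since 2·3 = 6 = 1·5 + 1), so t ≡ 3·1 = 3 ≡ 3 (mod 5).
    Then x = 0 + 7·3 = 21, valid modulo lcm(7, 5) = 35: x ≡ 21 (mod 35).
  Combine with x ≡ 4 (mod 11); new modulus lcm = 385.
    Write x = 21 + 35·t and substitute into x ≡ 4 (mod 11): 35·t ≡ 4 − 21 = -17 (mod 11).
    Reduce coefficients mod 11: 2·t ≡ 5 (mod 11).
    The inverse of 2 mod 11 is 6 (since 2·6 = 12 = 1·11 + 1), so t ≡ 6·5 = 30 ≡ 8 (mod 11).
    Then x = 21 + 35·8 = 301, valid modulo lcm(35, 11) = 385: x ≡ 301 (mod 385).
  Combine with x ≡ 4 (mod 8); new modulus lcm = 3080.
    Write x = 301 + 385·t and substitute into x ≡ 4 (mod 8): 385·t ≡ 4 − 301 = -297 (mod 8).
    Reduce coefficients mod 8: 1·t ≡ 7 (mod 8).
    So t ≡ 7 (mod 8).
    Then x = 301 + 385·7 = 2996, valid modulo lcm(385, 8) = 3080: x ≡ 2996 (mod 3080).
Verify against each original: 2996 mod 7 = 0, 2996 mod 5 = 1, 2996 mod 11 = 4, 2996 mod 8 = 4.

x ≡ 2996 (mod 3080).


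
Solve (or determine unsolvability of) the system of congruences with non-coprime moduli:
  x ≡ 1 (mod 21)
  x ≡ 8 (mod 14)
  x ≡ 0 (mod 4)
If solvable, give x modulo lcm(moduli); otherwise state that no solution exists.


Moduli 21, 14, 4 are not pairwise coprime, so CRT works modulo lcm(m_i) when all pairwise compatibility conditions hold.
Pairwise compatibility: gcd(m_i, m_j) must divide a_i - a_j for every pair.
Merge one congruence at a time:
  Start: x ≡ 1 (mod 21).
  Combine with x ≡ 8 (mod 14): gcd(21, 14) = 7; 8 - 1 = 7, which IS divisible by 7, so compatible.
    Write x = 1 + 21·t and substitute into x ≡ 8 (mod 14): 21·t ≡ 8 − 1 = 7 (mod 14).
    Divide the congruence (and modulus) by g = 7: 3·t ≡ 1 (mod 2).
    Reduce coefficients mod 2: 1·t ≡ 1 (mod 2).
    So t ≡ 1 (mod 2).
    Then x = 1 + 21·1 = 22, valid modulo lcm(21, 14) = 42: x ≡ 22 (mod 42).
  Combine with x ≡ 0 (mod 4): gcd(42, 4) = 2; 0 - 22 = -22, which IS divisible by 2, so compatible.
    Write x = 22 + 42·t and substitute into x ≡ 0 (mod 4): 42·t ≡ 0 − 22 = -22 (mod 4).
    Divide the congruence (and modulus) by g = 2: 21·t ≡ -11 (mod 2).
    Reduce coefficients mod 2: 1·t ≡ 1 (mod 2).
    So t ≡ 1 (mod 2).
    Then x = 22 + 42·1 = 64, valid modulo lcm(42, 4) = 84: x ≡ 64 (mod 84).
Verify: 64 mod 21 = 1, 64 mod 14 = 8, 64 mod 4 = 0.

x ≡ 64 (mod 84).


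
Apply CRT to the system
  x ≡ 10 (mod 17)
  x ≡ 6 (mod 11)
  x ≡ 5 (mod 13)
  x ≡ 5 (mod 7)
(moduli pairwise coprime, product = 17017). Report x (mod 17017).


Product of moduli M = 17 · 11 · 13 · 7 = 17017.
Merge one congruence at a time:
  Start: x ≡ 10 (mod 17).
  Combine with x ≡ 6 (mod 11); new modulus lcm = 187.
    Write x = 10 + 17·t and substitute into x ≡ 6 (mod 11): 17·t ≡ 6 − 10 = -4 (mod 11).
    Reduce coefficients mod 11: 6·t ≡ 7 (mod 11).
    The inverse of 6 mod 11 is 2 (since 6·2 = 12 = 1·11 + 1), so t ≡ 2·7 = 14 ≡ 3 (mod 11).
    Then x = 10 + 17·3 = 61, valid modulo lcm(17, 11) = 187: x ≡ 61 (mod 187).
  Combine with x ≡ 5 (mod 13); new modulus lcm = 2431.
    Write x = 61 + 187·t and substitute into x ≡ 5 (mod 13): 187·t ≡ 5 − 61 = -56 (mod 13).
    Reduce coefficients mod 13: 5·t ≡ 9 (mod 13).
    The inverse of 5 mod 13 is 8 (since 5·8 = 40 = 3·13 + 1), so t ≡ 8·9 = 72 ≡ 7 (mod 13).
    Then x = 61 + 187·7 = 1370, valid modulo lcm(187, 13) = 2431: x ≡ 1370 (mod 2431).
  Combine with x ≡ 5 (mod 7); new modulus lcm = 17017.
    Write x = 1370 + 2431·t and substitute into x ≡ 5 (mod 7): 2431·t ≡ 5 − 1370 = -1365 (mod 7).
    Reduce coefficients mod 7: 2·t ≡ 0 (mod 7).
    The inverse of 2 mod 7 is 4 (since 2·4 = 8 = 1·7 + 1), so t ≡ 4·0 = 0 ≡ 0 (mod 7).
    Then x = 1370 + 2431·0 = 1370, valid modulo lcm(2431, 7) = 17017: x ≡ 1370 (mod 17017).
Verify against each original: 1370 mod 17 = 10, 1370 mod 11 = 6, 1370 mod 13 = 5, 1370 mod 7 = 5.

x ≡ 1370 (mod 17017).


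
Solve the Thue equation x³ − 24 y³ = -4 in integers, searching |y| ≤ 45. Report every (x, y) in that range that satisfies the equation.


The equation is x³ - 24y³ = -4. For fixed y, x³ = 24·y³ − 4, so a solution requires the RHS to be a perfect cube.
Strategy: iterate y from -45 to 45, compute RHS = 24·y³ − 4, and check whether it is a (positive or negative) perfect cube.
Check small values of y:
  y = 0: RHS = -4 is not a perfect cube.
  y = 1: RHS = 20 is not a perfect cube.
  y = -1: RHS = -28 is not a perfect cube.
  y = 2: RHS = 188 is not a perfect cube.
  y = -2: RHS = -196 is not a perfect cube.
  y = 3: RHS = 644 is not a perfect cube.
  y = -3: RHS = -652 is not a perfect cube.
Continuing the search up to |y| = 45 finds no solutions either.
No (x, y) in the scanned range satisfies the equation.

No integer solutions with |y| ≤ 45.


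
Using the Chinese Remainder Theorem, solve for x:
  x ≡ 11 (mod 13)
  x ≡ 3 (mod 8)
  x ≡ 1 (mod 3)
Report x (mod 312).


Moduli 13, 8, 3 are pairwise coprime; by CRT there is a unique solution modulo M = 13 · 8 · 3 = 312.
Solve pairwise, accumulating the modulus:
  Start with x ≡ 11 (mod 13).
  Combine with x ≡ 3 (mod 8): since gcd(13, 8) = 1, we get a unique residue mod 104.
    Write x = 11 + 13·t and substitute into x ≡ 3 (mod 8): 13·t ≡ 3 − 11 = -8 (mod 8).
    Reduce coefficients mod 8: 5·t ≡ 0 (mod 8).
    The inverse of 5 mod 8 is 5 (since 5·5 = 25 = 3·8 + 1), so t ≡ 5·0 = 0 ≡ 0 (mod 8).
    Then x = 11 + 13·0 = 11, valid modulo lcm(13, 8) = 104: x ≡ 11 (mod 104).
  Combine with x ≡ 1 (mod 3): since gcd(104, 3) = 1, we get a unique residue mod 312.
    Write x = 11 + 104·t and substitute into x ≡ 1 (mod 3): 104·t ≡ 1 − 11 = -10 (mod 3).
    Reduce coefficients mod 3: 2·t ≡ 2 (mod 3).
    The inverse of 2 mod 3 is 2 (since 2·2 = 4 = 1·3 + 1), so t ≡ 2·2 = 4 ≡ 1 (mod 3).
    Then x = 11 + 104·1 = 115, valid modulo lcm(104, 3) = 312: x ≡ 115 (mod 312).
Verify: 115 mod 13 = 11 ✓, 115 mod 8 = 3 ✓, 115 mod 3 = 1 ✓.

x ≡ 115 (mod 312).


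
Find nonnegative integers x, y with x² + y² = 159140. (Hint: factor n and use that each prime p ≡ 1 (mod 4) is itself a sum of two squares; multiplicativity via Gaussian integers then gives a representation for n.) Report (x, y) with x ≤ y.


Step 1: Factor n = 159140 = 2^2 · 5 · 73 · 109.
Step 2: Check the mod-4 condition on each prime factor: 2 = 2 (special); 5 ≡ 1 (mod 4), exponent 1; 73 ≡ 1 (mod 4), exponent 1; 109 ≡ 1 (mod 4), exponent 1.
All primes ≡ 3 (mod 4) appear to even exponent (or don't appear), so by the two-squares theorem n IS expressible as a sum of two squares.
Step 3: Build a representation. Group n = k² · m with k = 2 and m = 5 · 73 · 109 = 39785 (a product of primes ≡ 1 (mod 4)); a representation of m scales to one of n via (k·x)² + (k·y)² = k²(x² + y²). Each prime p ≡ 1 (mod 4) is itself a sum of two squares; find a² by testing p − a² for a perfect square:
  5: 5 − 1² = 4 = 2² ⇒ 5 = 1² + 2².
  73: 73 − 1² = 72, 73 − 2² = 69, 73 − 3² = 64 = 8² ⇒ 73 = 3² + 8².
  109: 109 − 1² = 108, 109 − 2² = 105, 109 − 3² = 100 = 10² ⇒ 109 = 3² + 10².
  Combine using the Brahmagupta–Fibonacci identity (a² + b²)(c² + d²) = (ac − bd)² + (ad + bc)² = (ac + bd)² + (ad − bc)²:
  5 · 73 = 365: from (1² + 2²)(3² + 8²), take (1·3 − 2·8, 1·8 + 2·3) = (3 − 16, 8 + 6) = (-13, 14); dropping signs (only squares matter) gives (13, 14); check 13² + 14² = 169 + 196 = 365 ✓.
  365 · 109 = 39785: from (13² + 14²)(3² + 10²), take (13·3 − 14·10, 13·10 + 14·3) = (39 − 140, 130 + 42) = (-101, 172); dropping signs (only squares matter) gives (101, 172); check 101² + 172² = 10201 + 29584 = 39785 ✓.
  Scale by k = 2: (2·101, 2·172) = (202, 344).
Step 4: Order so x ≤ y and verify: 202² + 344² = 40804 + 118336 = 159140 = n. ✓

n = 159140 = 202² + 344² (one valid representation with x ≤ y).


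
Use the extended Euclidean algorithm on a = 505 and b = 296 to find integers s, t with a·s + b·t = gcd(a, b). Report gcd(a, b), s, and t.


Euclidean algorithm on (505, 296) — divide until remainder is 0:
  505 = 1 · 296 + 209
  296 = 1 · 209 + 87
  209 = 2 · 87 + 35
  87 = 2 · 35 + 17
  35 = 2 · 17 + 1
  17 = 17 · 1 + 0
gcd(505, 296) = 1.
Track Bezout coefficients alongside the remainders: start with r₀ = 505 = a·1 + b·0 (s = 1, t = 0) and r₁ = 296 = a·0 + b·1 (s = 0, t = 1); each new remainder r_{k+1} = r_{k-1} − q_k·r_k inherits s_{k+1} = s_{k-1} − q_k·s_k, t_{k+1} = t_{k-1} − q_k·t_k, so r_k = a·s_k + b·t_k at every step:
  q = 1: r = 209, s = 1 − 1·0 = 1, t = 0 − 1·1 = -1  (check: 505·1 + 296·(-1) = 209)
  q = 1: r = 87, s = 0 − 1·1 = -1, t = 1 − 1·(-1) = 2  (check: 505·(-1) + 296·2 = 87)
  q = 2: r = 35, s = 1 − 2·(-1) = 3, t = -1 − 2·2 = -5  (check: 505·3 + 296·(-5) = 35)
  q = 2: r = 17, s = -1 − 2·3 = -7, t = 2 − 2·(-5) = 12  (check: 505·(-7) + 296·12 = 17)
  q = 2: r = 1, s = 3 − 2·(-7) = 17, t = -5 − 2·12 = -29  (check: 505·17 + 296·(-29) = 1)
The row with r = 1 (the gcd) gives the Bezout coefficients s = 17, t = -29.
Result: 505 · (17) + 296 · (-29) = 1.

gcd(505, 296) = 1; s = 17, t = -29 (check: 505·17 + 296·(-29) = 1).
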